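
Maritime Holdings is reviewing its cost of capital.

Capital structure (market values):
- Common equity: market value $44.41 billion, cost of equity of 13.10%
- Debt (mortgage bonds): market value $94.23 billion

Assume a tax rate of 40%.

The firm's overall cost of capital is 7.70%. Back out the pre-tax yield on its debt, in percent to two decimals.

8.59%

Total capital V = 44.41 + 94.23 = 138.64.
Equity weight = 44.41/138.64 = 0.3203.
Mortgage bonds weight = 94.23/138.64 = 0.6797.
Equity contribution = 0.3203 × 13.1% = 4.1963%.
Remaining for debt = 7.7% − 4.1963% = 3.5037%.
Rd × (1 − 40%) × 0.6797 = 3.5037%  ⇒  Rd = 8.5917%.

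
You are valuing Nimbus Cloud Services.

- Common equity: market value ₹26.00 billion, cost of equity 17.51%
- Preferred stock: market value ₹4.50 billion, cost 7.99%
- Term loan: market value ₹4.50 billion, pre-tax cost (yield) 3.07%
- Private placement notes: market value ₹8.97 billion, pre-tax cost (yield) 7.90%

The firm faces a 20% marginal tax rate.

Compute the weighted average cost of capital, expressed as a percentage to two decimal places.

Total capital V = 26 + 4.5 + 4.5 + 8.97 = 43.97.
Equity: weight = 26/43.97 = 0.5913; cost = 17.51%.
Preferred: weight = 4.5/43.97 = 0.1023; cost = 7.99%.
Term loan: weight = 4.5/43.97 = 0.1023; after-tax cost = 3.07% × (1 − 20%) = 2.4560%.
Private placement notes: weight = 8.97/43.97 = 0.2040; after-tax cost = 7.9% × (1 − 20%) = 6.3200%.
WACC = 0.5913 × 17.5100% + 0.1023 × 7.9900% + 0.1023 × 2.4560% + 0.2040 × 6.3200% = 12.7122%.

12.71%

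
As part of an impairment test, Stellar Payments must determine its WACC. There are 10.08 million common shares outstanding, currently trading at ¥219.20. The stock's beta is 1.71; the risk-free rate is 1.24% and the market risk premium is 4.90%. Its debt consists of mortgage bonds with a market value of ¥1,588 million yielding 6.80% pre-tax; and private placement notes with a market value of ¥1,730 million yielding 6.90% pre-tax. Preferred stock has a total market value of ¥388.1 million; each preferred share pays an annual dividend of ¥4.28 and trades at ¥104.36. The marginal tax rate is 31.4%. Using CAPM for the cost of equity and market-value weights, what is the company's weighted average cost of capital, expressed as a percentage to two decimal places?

6.50%

Cost of equity via CAPM: Re = 1.24% + 1.71 × 4.9% = 9.6190%.
Cost of preferred: Rp = 4.28 / 104.36 = 4.1012%.
Market value of equity E = 219.2 × 10.08m = 2209.536m.
Total capital V = 2209.536 + 388.1 + 1588 + 1730 = 5915.636.
Equity: weight = 2209.536/5915.636 = 0.3735; cost = 9.619%.
Preferred: weight = 388.1/5915.636 = 0.0656; cost = 4.1012%.
Mortgage bonds: weight = 1588/5915.636 = 0.2684; after-tax cost = 6.8% × (1 − 31.4%) = 4.6648%.
Private placement notes: weight = 1730/5915.636 = 0.2924; after-tax cost = 6.9% × (1 − 31.4%) = 4.7334%.
WACC = 0.3735 × 9.6190% + 0.0656 × 4.1012% + 0.2684 × 4.6648% + 0.2924 × 4.7334% = 6.4983%.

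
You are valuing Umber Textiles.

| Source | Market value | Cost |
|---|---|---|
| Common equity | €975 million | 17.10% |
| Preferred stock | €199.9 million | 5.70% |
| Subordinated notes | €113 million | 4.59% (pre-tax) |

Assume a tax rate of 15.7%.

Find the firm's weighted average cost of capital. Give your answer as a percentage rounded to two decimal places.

Total capital V = 975 + 199.9 + 113 = 1287.9.
Equity: weight = 975/1287.9 = 0.7570; cost = 17.1%.
Preferred: weight = 199.9/1287.9 = 0.1552; cost = 5.7%.
Subordinated notes: weight = 113/1287.9 = 0.0877; after-tax cost = 4.59% × (1 − 15.7%) = 3.8694%.
WACC = 0.7570 × 17.1000% + 0.1552 × 5.7000% + 0.0877 × 3.8694% = 14.1697%.

14.17%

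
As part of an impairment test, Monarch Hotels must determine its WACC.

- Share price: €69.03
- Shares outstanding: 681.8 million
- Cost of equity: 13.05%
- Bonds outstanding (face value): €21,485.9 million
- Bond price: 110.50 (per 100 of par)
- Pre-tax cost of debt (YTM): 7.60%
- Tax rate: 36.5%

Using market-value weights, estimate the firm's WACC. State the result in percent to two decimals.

Market value of equity E = 69.03 × 681.8m = 47064.654m. Market value of debt D = 21485.9m × 110.5/100 = 23741.9195m.
Total capital V = 47064.654 + 23741.9195 = 70806.5735.
Equity: weight = 47064.654/70806.5735 = 0.6647; cost = 13.05%.
Bonds outstanding: weight = 23741.9195/70806.5735 = 0.3353; after-tax cost = 7.6% × (1 − 36.5%) = 4.8260%.
WACC = 0.6647 × 13.0500% + 0.3353 × 4.8260% = 10.2924%.

10.29%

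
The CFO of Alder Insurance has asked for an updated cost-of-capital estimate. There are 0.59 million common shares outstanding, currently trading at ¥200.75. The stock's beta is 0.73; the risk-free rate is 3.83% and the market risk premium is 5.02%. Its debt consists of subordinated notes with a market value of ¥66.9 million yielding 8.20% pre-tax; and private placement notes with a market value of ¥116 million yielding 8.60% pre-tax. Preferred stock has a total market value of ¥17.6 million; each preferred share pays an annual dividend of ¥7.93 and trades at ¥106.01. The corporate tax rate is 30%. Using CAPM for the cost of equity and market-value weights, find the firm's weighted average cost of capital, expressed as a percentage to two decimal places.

6.59%

Cost of equity via CAPM: Re = 3.83% + 0.73 × 5.02% = 7.4946%.
Cost of preferred: Rp = 7.93 / 106.01 = 7.4804%.
Market value of equity E = 200.75 × 0.59m = 118.4425m.
Total capital V = 118.4425 + 17.6 + 66.9 + 116 = 318.9425.
Equity: weight = 118.4425/318.9425 = 0.3714; cost = 7.4946%.
Preferred: weight = 17.6/318.9425 = 0.0552; cost = 7.4804%.
Subordinated notes: weight = 66.9/318.9425 = 0.2098; after-tax cost = 8.2% × (1 − 30%) = 5.7400%.
Private placement notes: weight = 116/318.9425 = 0.3637; after-tax cost = 8.6% × (1 − 30%) = 6.0200%.
WACC = 0.3714 × 7.4946% + 0.0552 × 7.4804% + 0.2098 × 5.7400% + 0.3637 × 6.0200% = 6.5895%.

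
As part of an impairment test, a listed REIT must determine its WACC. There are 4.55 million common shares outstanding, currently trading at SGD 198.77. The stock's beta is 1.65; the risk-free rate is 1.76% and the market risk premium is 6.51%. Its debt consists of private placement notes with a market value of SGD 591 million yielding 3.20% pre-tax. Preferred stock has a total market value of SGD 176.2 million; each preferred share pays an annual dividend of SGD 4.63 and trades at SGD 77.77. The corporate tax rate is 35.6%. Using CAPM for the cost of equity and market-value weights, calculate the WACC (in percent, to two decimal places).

8.12%

Cost of equity via CAPM: Re = 1.76% + 1.65 × 6.51% = 12.5015%.
Cost of preferred: Rp = 4.63 / 77.77 = 5.9535%.
Market value of equity E = 198.77 × 4.55m = 904.4035m.
Total capital V = 904.4035 + 176.2 + 591 = 1671.6035.
Equity: weight = 904.4035/1671.6035 = 0.5410; cost = 12.5015%.
Preferred: weight = 176.2/1671.6035 = 0.1054; cost = 5.9535%.
Private placement notes: weight = 591/1671.6035 = 0.3536; after-tax cost = 3.2% × (1 − 35.6%) = 2.0608%.
WACC = 0.5410 × 12.5015% + 0.1054 × 5.9535% + 0.3536 × 2.0608% = 8.1200%.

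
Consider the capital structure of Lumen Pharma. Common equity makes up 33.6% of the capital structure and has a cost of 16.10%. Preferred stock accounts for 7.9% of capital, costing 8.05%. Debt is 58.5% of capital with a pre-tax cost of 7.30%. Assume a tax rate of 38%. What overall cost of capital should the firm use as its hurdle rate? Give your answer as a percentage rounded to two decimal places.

After-tax cost of debt = 7.3% × (1 − 38%) = 4.5260%.
WACC = 0.336 × 16.1000% + 0.079 × 8.0500% + 0.585 × 4.5260% = 8.6933%.

8.69%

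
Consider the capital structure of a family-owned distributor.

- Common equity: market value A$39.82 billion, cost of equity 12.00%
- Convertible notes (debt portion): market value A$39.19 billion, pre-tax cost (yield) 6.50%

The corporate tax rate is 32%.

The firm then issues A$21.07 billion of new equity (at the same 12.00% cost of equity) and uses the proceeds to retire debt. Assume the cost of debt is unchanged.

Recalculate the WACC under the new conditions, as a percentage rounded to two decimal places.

After the change:
Total capital V = 60.89 + 18.12 = 79.01.
Equity: weight = 60.89/79.01 = 0.7707; cost = 12%.
Convertible notes (debt portion): weight = 18.12/79.01 = 0.2293; after-tax cost = 6.5% × (1 − 32%) = 4.4200%.
WACC = 0.7707 × 12.0000% + 0.2293 × 4.4200% = 10.2616%.

10.26%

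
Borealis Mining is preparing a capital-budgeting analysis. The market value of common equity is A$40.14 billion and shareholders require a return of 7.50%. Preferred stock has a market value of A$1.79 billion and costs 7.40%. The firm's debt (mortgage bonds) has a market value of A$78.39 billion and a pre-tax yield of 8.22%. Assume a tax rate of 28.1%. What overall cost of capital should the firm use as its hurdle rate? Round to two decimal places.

6.46%

Total capital V = 40.14 + 1.79 + 78.39 = 120.32.
Equity: weight = 40.14/120.32 = 0.3336; cost = 7.5%.
Preferred: weight = 1.79/120.32 = 0.0149; cost = 7.4%.
Mortgage bonds: weight = 78.39/120.32 = 0.6515; after-tax cost = 8.22% × (1 − 28.1%) = 5.9102%.
WACC = 0.3336 × 7.5000% + 0.0149 × 7.4000% + 0.6515 × 5.9102% = 6.4627%.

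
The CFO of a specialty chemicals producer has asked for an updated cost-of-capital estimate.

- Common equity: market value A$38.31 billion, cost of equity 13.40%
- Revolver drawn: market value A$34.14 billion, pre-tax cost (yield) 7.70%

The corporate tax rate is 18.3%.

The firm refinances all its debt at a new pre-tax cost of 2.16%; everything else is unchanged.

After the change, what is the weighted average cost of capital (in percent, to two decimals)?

7.92%

After the change:
Total capital V = 38.31 + 34.14 = 72.45.
Equity: weight = 38.31/72.45 = 0.5288; cost = 13.4%.
Revolver drawn: weight = 34.14/72.45 = 0.4712; after-tax cost = 2.16% × (1 − 18.3%) = 1.7647%.
WACC = 0.5288 × 13.4000% + 0.4712 × 1.7647% = 7.9172%.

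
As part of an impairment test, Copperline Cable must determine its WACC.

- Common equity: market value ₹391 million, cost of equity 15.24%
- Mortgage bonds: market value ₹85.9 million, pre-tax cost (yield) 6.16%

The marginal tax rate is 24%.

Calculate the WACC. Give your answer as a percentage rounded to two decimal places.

13.34%

Total capital V = 391 + 85.9 = 476.9.
Equity: weight = 391/476.9 = 0.8199; cost = 15.24%.
Mortgage bonds: weight = 85.9/476.9 = 0.1801; after-tax cost = 6.16% × (1 − 24%) = 4.6816%.
WACC = 0.8199 × 15.2400% + 0.1801 × 4.6816% = 13.3382%.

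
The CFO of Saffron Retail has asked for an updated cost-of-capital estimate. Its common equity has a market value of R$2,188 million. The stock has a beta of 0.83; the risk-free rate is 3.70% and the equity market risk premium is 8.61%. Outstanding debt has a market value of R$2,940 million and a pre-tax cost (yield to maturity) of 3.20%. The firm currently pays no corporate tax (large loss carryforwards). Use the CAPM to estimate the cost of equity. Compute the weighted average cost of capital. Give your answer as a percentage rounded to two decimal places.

6.46%

Cost of equity via CAPM: Re = 3.7% + 0.83 × 8.61% = 10.8463%.
Total capital V = 2188 + 2940 = 5128.
Equity: weight = 2188/5128 = 0.4267; cost = 10.8463%.
Debt: weight = 2940/5128 = 0.5733; after-tax cost = 3.2% × (1 − 0%) = 3.2000%.
WACC = 0.4267 × 10.8463% + 0.5733 × 3.2000% = 6.4625%.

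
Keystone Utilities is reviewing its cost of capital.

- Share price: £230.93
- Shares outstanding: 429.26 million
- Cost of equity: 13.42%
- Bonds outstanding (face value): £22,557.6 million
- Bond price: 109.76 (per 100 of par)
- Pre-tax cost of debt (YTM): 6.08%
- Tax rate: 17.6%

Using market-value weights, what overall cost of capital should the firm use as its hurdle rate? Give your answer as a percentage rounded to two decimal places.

11.74%

Market value of equity E = 230.93 × 429.26m = 99129.0118m. Market value of debt D = 22557.6m × 109.76/100 = 24759.22176m.
Total capital V = 99129.0118 + 24759.22176 = 123888.23356.
Equity: weight = 99129.0118/123888.23356 = 0.8001; cost = 13.42%.
Bonds outstanding: weight = 24759.22176/123888.23356 = 0.1999; after-tax cost = 6.08% × (1 − 17.6%) = 5.0099%.
WACC = 0.8001 × 13.4200% + 0.1999 × 5.0099% = 11.7392%.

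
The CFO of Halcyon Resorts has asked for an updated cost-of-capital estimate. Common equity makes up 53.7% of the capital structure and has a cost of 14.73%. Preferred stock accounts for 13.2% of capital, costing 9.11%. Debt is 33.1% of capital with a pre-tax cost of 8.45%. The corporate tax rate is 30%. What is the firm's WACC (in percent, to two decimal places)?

11.07%

After-tax cost of debt = 8.45% × (1 − 30%) = 5.9150%.
WACC = 0.537 × 14.7300% + 0.132 × 9.1100% + 0.331 × 5.9150% = 11.0704%.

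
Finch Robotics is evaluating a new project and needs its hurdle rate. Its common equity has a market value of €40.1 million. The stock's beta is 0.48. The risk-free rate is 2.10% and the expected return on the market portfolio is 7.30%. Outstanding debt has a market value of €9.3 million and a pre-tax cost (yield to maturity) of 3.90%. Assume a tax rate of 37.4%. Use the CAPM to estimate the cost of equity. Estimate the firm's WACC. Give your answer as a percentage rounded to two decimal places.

4.19%

Market risk premium = 7.3% − 2.1% = 5.2%.
Cost of equity via CAPM: Re = 2.1% + 0.48 × 5.2% = 4.5960%.
Total capital V = 40.1 + 9.3 = 49.4.
Equity: weight = 40.1/49.4 = 0.8117; cost = 4.596%.
Debt: weight = 9.3/49.4 = 0.1883; after-tax cost = 3.9% × (1 − 37.4%) = 2.4414%.
WACC = 0.8117 × 4.5960% + 0.1883 × 2.4414% = 4.1904%.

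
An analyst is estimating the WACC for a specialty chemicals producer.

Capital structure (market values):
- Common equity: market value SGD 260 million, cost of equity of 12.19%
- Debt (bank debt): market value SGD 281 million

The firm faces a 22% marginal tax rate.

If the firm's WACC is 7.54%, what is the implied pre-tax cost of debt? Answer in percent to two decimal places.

4.15%

Total capital V = 260 + 281 = 541.
Equity weight = 260/541 = 0.4806.
Bank debt weight = 281/541 = 0.5194.
Equity contribution = 0.4806 × 12.19% = 5.8584%.
Remaining for debt = 7.54% − 5.8584% = 1.6816%.
Rd × (1 − 22%) × 0.5194 = 1.6816%  ⇒  Rd = 4.1507%.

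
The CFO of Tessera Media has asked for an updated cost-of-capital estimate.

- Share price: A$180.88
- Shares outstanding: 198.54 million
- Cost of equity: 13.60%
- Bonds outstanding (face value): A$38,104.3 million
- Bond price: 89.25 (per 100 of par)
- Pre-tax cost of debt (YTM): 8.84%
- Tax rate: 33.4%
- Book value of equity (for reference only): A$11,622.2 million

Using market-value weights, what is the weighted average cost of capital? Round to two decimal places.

Market value of equity E = 180.88 × 198.54m = 35911.9152m. Market value of debt D = 38104.3m × 89.25/100 = 34008.08775m.
Total capital V = 35911.9152 + 34008.08775 = 69920.00295.
Equity: weight = 35911.9152/69920.00295 = 0.5136; cost = 13.6%.
Bonds outstanding: weight = 34008.08775/69920.00295 = 0.4864; after-tax cost = 8.84% × (1 − 33.4%) = 5.8874%.
WACC = 0.5136 × 13.6000% + 0.4864 × 5.8874% = 9.8487%.

9.85%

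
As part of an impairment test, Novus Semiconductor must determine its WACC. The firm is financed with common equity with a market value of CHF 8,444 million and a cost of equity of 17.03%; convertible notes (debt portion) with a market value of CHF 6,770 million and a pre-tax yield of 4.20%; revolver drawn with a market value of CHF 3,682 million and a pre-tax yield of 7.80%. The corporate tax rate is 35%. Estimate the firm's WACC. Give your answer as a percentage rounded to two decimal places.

9.58%

Total capital V = 8444 + 6770 + 3682 = 18896.
Equity: weight = 8444/18896 = 0.4469; cost = 17.03%.
Convertible notes (debt portion): weight = 6770/18896 = 0.3583; after-tax cost = 4.2% × (1 − 35%) = 2.7300%.
Revolver drawn: weight = 3682/18896 = 0.1949; after-tax cost = 7.8% × (1 − 35%) = 5.0700%.
WACC = 0.4469 × 17.0300% + 0.3583 × 2.7300% + 0.1949 × 5.0700% = 9.5762%.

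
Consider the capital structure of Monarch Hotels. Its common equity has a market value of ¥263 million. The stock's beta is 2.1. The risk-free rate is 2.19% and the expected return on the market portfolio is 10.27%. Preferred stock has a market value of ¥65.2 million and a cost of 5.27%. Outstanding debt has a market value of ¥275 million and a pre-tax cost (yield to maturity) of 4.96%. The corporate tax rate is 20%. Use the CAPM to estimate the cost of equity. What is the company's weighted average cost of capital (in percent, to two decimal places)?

10.73%

Market risk premium = 10.27% − 2.19% = 8.08%.
Cost of equity via CAPM: Re = 2.19% + 2.1 × 8.08% = 19.1580%.
Total capital V = 263 + 65.2 + 275 = 603.2.
Equity: weight = 263/603.2 = 0.4360; cost = 19.158%.
Preferred: weight = 65.2/603.2 = 0.1081; cost = 5.27%.
Debt: weight = 275/603.2 = 0.4559; after-tax cost = 4.96% × (1 − 20%) = 3.9680%.
WACC = 0.4360 × 19.1580% + 0.1081 × 5.2700% + 0.4559 × 3.9680% = 10.7317%.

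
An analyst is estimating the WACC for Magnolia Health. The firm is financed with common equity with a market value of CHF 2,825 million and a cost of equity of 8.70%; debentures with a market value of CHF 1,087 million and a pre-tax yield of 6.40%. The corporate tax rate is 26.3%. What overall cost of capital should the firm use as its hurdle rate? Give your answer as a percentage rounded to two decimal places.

7.59%

Total capital V = 2825 + 1087 = 3912.
Equity: weight = 2825/3912 = 0.7221; cost = 8.7%.
Debentures: weight = 1087/3912 = 0.2779; after-tax cost = 6.4% × (1 − 26.3%) = 4.7168%.
WACC = 0.7221 × 8.7000% + 0.2779 × 4.7168% = 7.5932%.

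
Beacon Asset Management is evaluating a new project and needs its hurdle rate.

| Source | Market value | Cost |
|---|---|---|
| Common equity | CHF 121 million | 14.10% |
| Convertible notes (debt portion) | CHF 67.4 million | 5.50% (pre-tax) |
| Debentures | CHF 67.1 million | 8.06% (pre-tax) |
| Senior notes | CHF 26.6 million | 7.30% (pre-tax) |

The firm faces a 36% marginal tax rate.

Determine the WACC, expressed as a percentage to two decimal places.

Total capital V = 121 + 67.4 + 67.1 + 26.6 = 282.1.
Equity: weight = 121/282.1 = 0.4289; cost = 14.1%.
Convertible notes (debt portion): weight = 67.4/282.1 = 0.2389; after-tax cost = 5.5% × (1 − 36%) = 3.5200%.
Debentures: weight = 67.1/282.1 = 0.2379; after-tax cost = 8.06% × (1 − 36%) = 5.1584%.
Senior notes: weight = 26.6/282.1 = 0.0943; after-tax cost = 7.3% × (1 − 36%) = 4.6720%.
WACC = 0.4289 × 14.1000% + 0.2389 × 3.5200% + 0.2379 × 5.1584% + 0.0943 × 4.6720% = 8.5564%.

8.56%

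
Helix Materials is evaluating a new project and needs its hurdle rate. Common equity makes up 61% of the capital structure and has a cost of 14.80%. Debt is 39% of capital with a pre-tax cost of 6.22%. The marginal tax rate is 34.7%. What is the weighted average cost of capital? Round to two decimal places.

10.61%

After-tax cost of debt = 6.22% × (1 − 34.7%) = 4.0617%.
WACC = 0.610 × 14.8000% + 0.390 × 4.0617% = 10.6120%.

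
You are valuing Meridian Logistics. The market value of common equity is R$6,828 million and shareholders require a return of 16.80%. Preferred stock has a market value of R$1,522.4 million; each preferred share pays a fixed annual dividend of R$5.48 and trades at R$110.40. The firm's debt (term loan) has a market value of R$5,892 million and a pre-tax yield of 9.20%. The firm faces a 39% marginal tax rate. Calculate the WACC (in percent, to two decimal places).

Cost of preferred: Rp = 5.48 / 110.4 = 4.9638%.
Total capital V = 6828 + 1522.4 + 5892 = 14242.4.
Equity: weight = 6828/14242.4 = 0.4794; cost = 16.8%.
Preferred: weight = 1522.4/14242.4 = 0.1069; cost = 4.9638%.
Term loan: weight = 5892/14242.4 = 0.4137; after-tax cost = 9.2% × (1 − 39%) = 5.6120%.
WACC = 0.4794 × 16.8000% + 0.1069 × 4.9638% + 0.4137 × 5.6120% = 10.9064%.

10.91%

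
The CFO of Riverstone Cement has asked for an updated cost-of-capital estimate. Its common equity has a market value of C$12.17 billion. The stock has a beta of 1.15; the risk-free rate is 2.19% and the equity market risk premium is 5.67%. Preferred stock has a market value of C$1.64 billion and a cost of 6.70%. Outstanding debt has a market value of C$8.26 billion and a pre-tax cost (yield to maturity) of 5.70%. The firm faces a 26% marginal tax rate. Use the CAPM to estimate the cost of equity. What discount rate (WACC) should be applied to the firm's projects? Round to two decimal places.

Cost of equity via CAPM: Re = 2.19% + 1.15 × 5.67% = 8.7105%.
Total capital V = 12.17 + 1.64 + 8.26 = 22.07.
Equity: weight = 12.17/22.07 = 0.5514; cost = 8.7105%.
Preferred: weight = 1.64/22.07 = 0.0743; cost = 6.7%.
Debt: weight = 8.26/22.07 = 0.3743; after-tax cost = 5.7% × (1 − 26%) = 4.2180%.
WACC = 0.5514 × 8.7105% + 0.0743 × 6.7000% + 0.3743 × 4.2180% = 6.8797%.

6.88%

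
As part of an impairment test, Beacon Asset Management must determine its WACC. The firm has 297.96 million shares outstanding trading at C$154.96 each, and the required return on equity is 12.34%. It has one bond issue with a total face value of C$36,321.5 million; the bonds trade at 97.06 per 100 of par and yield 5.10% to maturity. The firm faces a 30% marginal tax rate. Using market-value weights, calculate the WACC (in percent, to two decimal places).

8.54%

Market value of equity E = 154.96 × 297.96m = 46171.8816m. Market value of debt D = 36321.5m × 97.06/100 = 35253.6479m.
Total capital V = 46171.8816 + 35253.6479 = 81425.5295.
Equity: weight = 46171.8816/81425.5295 = 0.5670; cost = 12.34%.
Bonds outstanding: weight = 35253.6479/81425.5295 = 0.4330; after-tax cost = 5.1% × (1 − 30%) = 3.5700%.
WACC = 0.5670 × 12.3400% + 0.4330 × 3.5700% = 8.5430%.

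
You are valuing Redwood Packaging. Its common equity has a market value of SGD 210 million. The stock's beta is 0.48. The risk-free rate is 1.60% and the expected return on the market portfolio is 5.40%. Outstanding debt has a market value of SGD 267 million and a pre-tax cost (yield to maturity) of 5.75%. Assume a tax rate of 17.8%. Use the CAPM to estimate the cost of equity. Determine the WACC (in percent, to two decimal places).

Market risk premium = 5.4% − 1.6% = 3.8%.
Cost of equity via CAPM: Re = 1.6% + 0.48 × 3.8% = 3.4240%.
Total capital V = 210 + 267 = 477.
Equity: weight = 210/477 = 0.4403; cost = 3.424%.
Debt: weight = 267/477 = 0.5597; after-tax cost = 5.75% × (1 − 17.8%) = 4.7265%.
WACC = 0.4403 × 3.4240% + 0.5597 × 4.7265% = 4.1531%.

4.15%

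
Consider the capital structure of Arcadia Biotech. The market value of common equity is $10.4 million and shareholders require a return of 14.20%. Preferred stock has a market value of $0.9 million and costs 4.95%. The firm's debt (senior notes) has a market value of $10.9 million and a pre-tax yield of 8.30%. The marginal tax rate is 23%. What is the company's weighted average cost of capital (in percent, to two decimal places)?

9.99%

Total capital V = 10.4 + 0.9 + 10.9 = 22.2.
Equity: weight = 10.4/22.2 = 0.4685; cost = 14.2%.
Preferred: weight = 0.9/22.2 = 0.0405; cost = 4.95%.
Senior notes: weight = 10.9/22.2 = 0.4910; after-tax cost = 8.3% × (1 − 23%) = 6.3910%.
WACC = 0.4685 × 14.2000% + 0.0405 × 4.9500% + 0.4910 × 6.3910% = 9.9909%.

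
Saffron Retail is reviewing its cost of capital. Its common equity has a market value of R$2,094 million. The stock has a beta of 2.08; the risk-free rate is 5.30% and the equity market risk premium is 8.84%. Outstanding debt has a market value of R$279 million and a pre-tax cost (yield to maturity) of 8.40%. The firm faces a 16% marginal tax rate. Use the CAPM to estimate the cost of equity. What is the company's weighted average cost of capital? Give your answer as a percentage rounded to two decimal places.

21.73%

Cost of equity via CAPM: Re = 5.3% + 2.08 × 8.84% = 23.6872%.
Total capital V = 2094 + 279 = 2373.
Equity: weight = 2094/2373 = 0.8824; cost = 23.6872%.
Debt: weight = 279/2373 = 0.1176; after-tax cost = 8.4% × (1 − 16%) = 7.0560%.
WACC = 0.8824 × 23.6872% + 0.1176 × 7.0560% = 21.7318%.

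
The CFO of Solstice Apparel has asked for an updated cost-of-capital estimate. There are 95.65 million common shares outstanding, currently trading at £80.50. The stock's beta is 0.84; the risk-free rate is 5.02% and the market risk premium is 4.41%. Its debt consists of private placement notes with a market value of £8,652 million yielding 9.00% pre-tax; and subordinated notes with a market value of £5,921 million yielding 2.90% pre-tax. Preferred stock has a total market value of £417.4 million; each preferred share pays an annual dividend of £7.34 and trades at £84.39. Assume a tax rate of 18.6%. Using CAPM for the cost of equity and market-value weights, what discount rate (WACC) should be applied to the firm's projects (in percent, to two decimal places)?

Cost of equity via CAPM: Re = 5.02% + 0.84 × 4.41% = 8.7244%.
Cost of preferred: Rp = 7.34 / 84.39 = 8.6977%.
Market value of equity E = 80.5 × 95.65m = 7699.825m.
Total capital V = 7699.825 + 417.4 + 8652 + 5921 = 22690.225.
Equity: weight = 7699.825/22690.225 = 0.3393; cost = 8.7244%.
Preferred: weight = 417.4/22690.225 = 0.0184; cost = 8.6977%.
Private placement notes: weight = 8652/22690.225 = 0.3813; after-tax cost = 9% × (1 − 18.6%) = 7.3260%.
Subordinated notes: weight = 5921/22690.225 = 0.2609; after-tax cost = 2.9% × (1 − 18.6%) = 2.3606%.
WACC = 0.3393 × 8.7244% + 0.0184 × 8.6977% + 0.3813 × 7.3260% + 0.2609 × 2.3606% = 6.5301%.

6.53%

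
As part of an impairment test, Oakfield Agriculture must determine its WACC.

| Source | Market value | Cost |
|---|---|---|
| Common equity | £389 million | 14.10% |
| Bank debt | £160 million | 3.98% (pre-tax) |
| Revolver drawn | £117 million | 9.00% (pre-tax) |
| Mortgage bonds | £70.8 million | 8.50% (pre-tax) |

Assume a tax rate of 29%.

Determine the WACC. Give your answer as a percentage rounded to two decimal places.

9.65%

Total capital V = 389 + 160 + 117 + 70.8 = 736.8.
Equity: weight = 389/736.8 = 0.5280; cost = 14.1%.
Bank debt: weight = 160/736.8 = 0.2172; after-tax cost = 3.98% × (1 − 29%) = 2.8258%.
Revolver drawn: weight = 117/736.8 = 0.1588; after-tax cost = 9% × (1 − 29%) = 6.3900%.
Mortgage bonds: weight = 70.8/736.8 = 0.0961; after-tax cost = 8.5% × (1 − 29%) = 6.0350%.
WACC = 0.5280 × 14.1000% + 0.2172 × 2.8258% + 0.1588 × 6.3900% + 0.0961 × 6.0350% = 9.6525%.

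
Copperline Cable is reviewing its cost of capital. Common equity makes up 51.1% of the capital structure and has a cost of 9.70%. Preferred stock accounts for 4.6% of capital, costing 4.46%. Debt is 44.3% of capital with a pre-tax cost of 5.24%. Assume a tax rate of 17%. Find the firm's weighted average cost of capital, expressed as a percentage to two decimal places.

After-tax cost of debt = 5.24% × (1 − 17%) = 4.3492%.
WACC = 0.511 × 9.7000% + 0.046 × 4.4600% + 0.443 × 4.3492% = 7.0886%.

7.09%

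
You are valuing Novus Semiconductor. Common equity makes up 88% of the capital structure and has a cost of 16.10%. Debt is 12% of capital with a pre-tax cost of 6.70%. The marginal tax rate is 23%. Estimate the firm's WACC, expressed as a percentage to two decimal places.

After-tax cost of debt = 6.7% × (1 − 23%) = 5.1590%.
WACC = 0.880 × 16.1000% + 0.120 × 5.1590% = 14.7871%.

14.79%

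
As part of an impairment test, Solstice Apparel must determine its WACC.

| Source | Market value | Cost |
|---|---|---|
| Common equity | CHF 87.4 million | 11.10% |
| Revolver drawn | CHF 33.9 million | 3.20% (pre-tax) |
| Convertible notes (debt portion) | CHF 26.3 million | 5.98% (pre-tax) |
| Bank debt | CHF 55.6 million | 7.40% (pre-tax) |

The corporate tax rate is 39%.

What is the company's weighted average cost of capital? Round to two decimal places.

Total capital V = 87.4 + 33.9 + 26.3 + 55.6 = 203.2.
Equity: weight = 87.4/203.2 = 0.4301; cost = 11.1%.
Revolver drawn: weight = 33.9/203.2 = 0.1668; after-tax cost = 3.2% × (1 − 39%) = 1.9520%.
Convertible notes (debt portion): weight = 26.3/203.2 = 0.1294; after-tax cost = 5.98% × (1 − 39%) = 3.6478%.
Bank debt: weight = 55.6/203.2 = 0.2736; after-tax cost = 7.4% × (1 − 39%) = 4.5140%.
WACC = 0.4301 × 11.1000% + 0.1668 × 1.9520% + 0.1294 × 3.6478% + 0.2736 × 4.5140% = 6.8072%.

6.81%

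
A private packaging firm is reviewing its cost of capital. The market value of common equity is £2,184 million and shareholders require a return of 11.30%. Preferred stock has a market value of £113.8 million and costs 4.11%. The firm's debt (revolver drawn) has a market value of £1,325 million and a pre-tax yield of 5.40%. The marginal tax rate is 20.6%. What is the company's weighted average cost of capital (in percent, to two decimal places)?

Total capital V = 2184 + 113.8 + 1325 = 3622.8.
Equity: weight = 2184/3622.8 = 0.6028; cost = 11.3%.
Preferred: weight = 113.8/3622.8 = 0.0314; cost = 4.11%.
Revolver drawn: weight = 1325/3622.8 = 0.3657; after-tax cost = 5.4% × (1 − 20.6%) = 4.2876%.
WACC = 0.6028 × 11.3000% + 0.0314 × 4.1100% + 0.3657 × 4.2876% = 8.5094%.

8.51%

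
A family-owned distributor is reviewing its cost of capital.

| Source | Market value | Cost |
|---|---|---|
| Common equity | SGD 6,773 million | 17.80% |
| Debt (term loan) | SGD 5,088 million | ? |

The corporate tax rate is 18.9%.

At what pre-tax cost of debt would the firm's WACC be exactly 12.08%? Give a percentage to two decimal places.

Total capital V = 6773 + 5088 = 11861.
Equity weight = 6773/11861 = 0.5710.
Term loan weight = 5088/11861 = 0.4290.
Equity contribution = 0.5710 × 17.8% = 10.1644%.
Remaining for debt = 12.08% − 10.1644% = 1.9156%.
Rd × (1 − 18.9%) × 0.4290 = 1.9156%  ⇒  Rd = 5.5064%.

5.51%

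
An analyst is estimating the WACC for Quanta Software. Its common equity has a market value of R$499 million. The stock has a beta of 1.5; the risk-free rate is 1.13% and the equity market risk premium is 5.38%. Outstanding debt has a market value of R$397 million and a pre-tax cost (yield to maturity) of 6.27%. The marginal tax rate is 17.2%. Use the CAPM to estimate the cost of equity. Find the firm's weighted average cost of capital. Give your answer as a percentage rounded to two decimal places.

Cost of equity via CAPM: Re = 1.13% + 1.5 × 5.38% = 9.2000%.
Total capital V = 499 + 397 = 896.
Equity: weight = 499/896 = 0.5569; cost = 9.2%.
Debt: weight = 397/896 = 0.4431; after-tax cost = 6.27% × (1 − 17.2%) = 5.1916%.
WACC = 0.5569 × 9.2000% + 0.4431 × 5.1916% = 7.4239%.

7.42%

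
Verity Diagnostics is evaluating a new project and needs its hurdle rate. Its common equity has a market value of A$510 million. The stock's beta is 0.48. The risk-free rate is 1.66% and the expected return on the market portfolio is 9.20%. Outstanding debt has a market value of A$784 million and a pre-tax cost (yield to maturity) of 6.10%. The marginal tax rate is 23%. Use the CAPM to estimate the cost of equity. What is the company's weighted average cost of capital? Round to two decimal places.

Market risk premium = 9.2% − 1.66% = 7.54%.
Cost of equity via CAPM: Re = 1.66% + 0.48 × 7.54% = 5.2792%.
Total capital V = 510 + 784 = 1294.
Equity: weight = 510/1294 = 0.3941; cost = 5.2792%.
Debt: weight = 784/1294 = 0.6059; after-tax cost = 6.1% × (1 − 23%) = 4.6970%.
WACC = 0.3941 × 5.2792% + 0.6059 × 4.6970% = 4.9265%.

4.93%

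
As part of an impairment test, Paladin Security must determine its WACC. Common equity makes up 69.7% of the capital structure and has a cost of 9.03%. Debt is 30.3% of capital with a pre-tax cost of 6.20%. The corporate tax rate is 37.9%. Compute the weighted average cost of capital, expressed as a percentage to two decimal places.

7.46%

After-tax cost of debt = 6.2% × (1 − 37.9%) = 3.8502%.
WACC = 0.697 × 9.0300% + 0.303 × 3.8502% = 7.4605%.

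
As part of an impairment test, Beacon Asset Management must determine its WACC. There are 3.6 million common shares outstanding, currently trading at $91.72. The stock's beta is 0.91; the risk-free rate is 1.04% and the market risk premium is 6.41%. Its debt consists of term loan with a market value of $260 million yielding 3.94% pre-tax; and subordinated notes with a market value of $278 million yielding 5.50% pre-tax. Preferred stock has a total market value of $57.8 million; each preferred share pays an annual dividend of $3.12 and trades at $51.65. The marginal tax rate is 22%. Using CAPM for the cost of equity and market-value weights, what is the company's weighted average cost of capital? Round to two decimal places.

4.98%

Cost of equity via CAPM: Re = 1.04% + 0.91 × 6.41% = 6.8731%.
Cost of preferred: Rp = 3.12 / 51.65 = 6.0407%.
Market value of equity E = 91.72 × 3.6m = 330.192m.
Total capital V = 330.192 + 57.8 + 260 + 278 = 925.992.
Equity: weight = 330.192/925.992 = 0.3566; cost = 6.8731%.
Preferred: weight = 57.8/925.992 = 0.0624; cost = 6.0407%.
Term loan: weight = 260/925.992 = 0.2808; after-tax cost = 3.94% × (1 − 22%) = 3.0732%.
Subordinated notes: weight = 278/925.992 = 0.3002; after-tax cost = 5.5% × (1 − 22%) = 4.2900%.
WACC = 0.3566 × 6.8731% + 0.0624 × 6.0407% + 0.2808 × 3.0732% + 0.3002 × 4.2900% = 4.9787%.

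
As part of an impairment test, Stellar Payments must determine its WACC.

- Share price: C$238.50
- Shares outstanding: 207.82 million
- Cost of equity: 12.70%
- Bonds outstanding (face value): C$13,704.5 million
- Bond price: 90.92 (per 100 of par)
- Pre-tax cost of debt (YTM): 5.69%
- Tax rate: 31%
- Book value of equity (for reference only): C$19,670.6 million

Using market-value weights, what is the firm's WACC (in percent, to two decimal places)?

10.94%

Market value of equity E = 238.5 × 207.82m = 49565.07m. Market value of debt D = 13704.5m × 90.92/100 = 12460.1314m.
Total capital V = 49565.07 + 12460.1314 = 62025.2014.
Equity: weight = 49565.07/62025.2014 = 0.7991; cost = 12.7%.
Bonds outstanding: weight = 12460.1314/62025.2014 = 0.2009; after-tax cost = 5.69% × (1 − 31%) = 3.9261%.
WACC = 0.7991 × 12.7000% + 0.2009 × 3.9261% = 10.9374%.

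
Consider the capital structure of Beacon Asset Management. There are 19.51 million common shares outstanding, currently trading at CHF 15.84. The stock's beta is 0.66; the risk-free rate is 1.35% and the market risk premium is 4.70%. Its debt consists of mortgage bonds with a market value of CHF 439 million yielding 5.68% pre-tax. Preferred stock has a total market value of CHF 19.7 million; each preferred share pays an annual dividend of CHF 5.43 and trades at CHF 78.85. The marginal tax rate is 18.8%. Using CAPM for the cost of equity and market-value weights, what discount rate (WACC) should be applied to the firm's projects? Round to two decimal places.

4.61%

Cost of equity via CAPM: Re = 1.35% + 0.66 × 4.7% = 4.4520%.
Cost of preferred: Rp = 5.43 / 78.85 = 6.8865%.
Market value of equity E = 15.84 × 19.51m = 309.0384m.
Total capital V = 309.0384 + 19.7 + 439 = 767.7384.
Equity: weight = 309.0384/767.7384 = 0.4025; cost = 4.452%.
Preferred: weight = 19.7/767.7384 = 0.0257; cost = 6.8865%.
Mortgage bonds: weight = 439/767.7384 = 0.5718; after-tax cost = 5.68% × (1 − 18.8%) = 4.6122%.
WACC = 0.4025 × 4.4520% + 0.0257 × 6.8865% + 0.5718 × 4.6122% = 4.6060%.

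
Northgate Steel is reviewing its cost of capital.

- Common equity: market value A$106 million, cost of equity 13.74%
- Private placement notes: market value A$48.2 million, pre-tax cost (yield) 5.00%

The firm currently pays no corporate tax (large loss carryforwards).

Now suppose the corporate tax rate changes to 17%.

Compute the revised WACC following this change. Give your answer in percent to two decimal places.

10.74%

After the change:
Total capital V = 106 + 48.2 = 154.2.
Equity: weight = 106/154.2 = 0.6874; cost = 13.74%.
Private placement notes: weight = 48.2/154.2 = 0.3126; after-tax cost = 5% × (1 − 17%) = 4.1500%.
WACC = 0.6874 × 13.7400% + 0.3126 × 4.1500% = 10.7423%.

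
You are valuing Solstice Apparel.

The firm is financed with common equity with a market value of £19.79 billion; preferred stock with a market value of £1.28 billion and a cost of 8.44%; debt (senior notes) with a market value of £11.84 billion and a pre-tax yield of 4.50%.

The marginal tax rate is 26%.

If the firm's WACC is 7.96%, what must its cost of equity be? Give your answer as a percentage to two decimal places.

Total capital V = 19.79 + 1.28 + 11.84 = 32.91.
Equity weight = 19.79/32.91 = 0.6013.
Preferred weight = 1.28/32.91 = 0.0389.
Senior notes weight = 11.84/32.91 = 0.3598.
Debt contribution = 0.3598 × 4.5% × (1 − 26%) = 1.1980%.
Preferred contribution = 0.0389 × 8.44% = 0.3283%.
Required equity contribution = 7.96% − 1.5263% = 6.4337%.
Re = 6.4337% / 0.6013 = 10.6990%.

10.70%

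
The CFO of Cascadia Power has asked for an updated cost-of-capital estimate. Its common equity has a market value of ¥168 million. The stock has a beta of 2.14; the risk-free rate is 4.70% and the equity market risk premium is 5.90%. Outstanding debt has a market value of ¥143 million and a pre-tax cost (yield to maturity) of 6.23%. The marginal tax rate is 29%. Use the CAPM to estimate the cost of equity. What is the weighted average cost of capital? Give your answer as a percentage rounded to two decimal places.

Cost of equity via CAPM: Re = 4.7% + 2.14 × 5.9% = 17.3260%.
Total capital V = 168 + 143 = 311.
Equity: weight = 168/311 = 0.5402; cost = 17.326%.
Debt: weight = 143/311 = 0.4598; after-tax cost = 6.23% × (1 − 29%) = 4.4233%.
WACC = 0.5402 × 17.3260% + 0.4598 × 4.4233% = 11.3932%.

11.39%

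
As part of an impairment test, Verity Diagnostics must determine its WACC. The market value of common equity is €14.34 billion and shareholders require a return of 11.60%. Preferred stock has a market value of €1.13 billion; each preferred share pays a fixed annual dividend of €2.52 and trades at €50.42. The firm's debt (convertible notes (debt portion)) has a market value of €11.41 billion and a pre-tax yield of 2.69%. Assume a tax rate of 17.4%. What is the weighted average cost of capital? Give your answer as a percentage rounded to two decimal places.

Cost of preferred: Rp = 2.52 / 50.42 = 4.9980%.
Total capital V = 14.34 + 1.13 + 11.41 = 26.88.
Equity: weight = 14.34/26.88 = 0.5335; cost = 11.6%.
Preferred: weight = 1.13/26.88 = 0.0420; cost = 4.998%.
Convertible notes (debt portion): weight = 11.41/26.88 = 0.4245; after-tax cost = 2.69% × (1 − 17.4%) = 2.2219%.
WACC = 0.5335 × 11.6000% + 0.0420 × 4.9980% + 0.4245 × 2.2219% = 7.3417%.

7.34%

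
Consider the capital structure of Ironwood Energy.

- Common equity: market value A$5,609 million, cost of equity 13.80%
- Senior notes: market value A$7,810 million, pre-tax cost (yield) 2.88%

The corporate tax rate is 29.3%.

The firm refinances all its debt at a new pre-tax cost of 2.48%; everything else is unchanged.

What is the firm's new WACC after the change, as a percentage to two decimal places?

6.79%

After the change:
Total capital V = 5609 + 7810 = 13419.
Equity: weight = 5609/13419 = 0.4180; cost = 13.8%.
Senior notes: weight = 7810/13419 = 0.5820; after-tax cost = 2.48% × (1 − 29.3%) = 1.7534%.
WACC = 0.4180 × 13.8000% + 0.5820 × 1.7534% = 6.7887%.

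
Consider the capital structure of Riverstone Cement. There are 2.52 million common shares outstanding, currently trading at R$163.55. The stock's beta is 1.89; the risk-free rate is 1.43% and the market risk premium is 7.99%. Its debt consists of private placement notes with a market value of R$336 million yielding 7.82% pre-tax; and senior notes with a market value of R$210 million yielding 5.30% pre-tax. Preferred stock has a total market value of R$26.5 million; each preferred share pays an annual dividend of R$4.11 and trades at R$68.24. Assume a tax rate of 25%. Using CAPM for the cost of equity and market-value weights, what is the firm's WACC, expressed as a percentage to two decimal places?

9.93%

Cost of equity via CAPM: Re = 1.43% + 1.89 × 7.99% = 16.5311%.
Cost of preferred: Rp = 4.11 / 68.24 = 6.0229%.
Market value of equity E = 163.55 × 2.52m = 412.146m.
Total capital V = 412.146 + 26.5 + 336 + 210 = 984.646.
Equity: weight = 412.146/984.646 = 0.4186; cost = 16.5311%.
Preferred: weight = 26.5/984.646 = 0.0269; cost = 6.0229%.
Private placement notes: weight = 336/984.646 = 0.3412; after-tax cost = 7.82% × (1 − 25%) = 5.8650%.
Senior notes: weight = 210/984.646 = 0.2133; after-tax cost = 5.3% × (1 − 25%) = 3.9750%.
WACC = 0.4186 × 16.5311% + 0.0269 × 6.0229% + 0.3412 × 5.8650% + 0.2133 × 3.9750% = 9.9307%.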